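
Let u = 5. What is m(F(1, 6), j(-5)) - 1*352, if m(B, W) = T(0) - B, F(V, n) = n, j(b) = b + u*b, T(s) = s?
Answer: -358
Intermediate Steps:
j(b) = 6*b (j(b) = b + 5*b = 6*b)
m(B, W) = -B (m(B, W) = 0 - B = -B)
m(F(1, 6), j(-5)) - 1*352 = -1*6 - 1*352 = -6 - 352 = -358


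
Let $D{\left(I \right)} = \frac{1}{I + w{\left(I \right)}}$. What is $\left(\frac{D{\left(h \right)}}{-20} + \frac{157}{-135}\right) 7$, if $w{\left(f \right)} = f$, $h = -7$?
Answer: $- \frac{1753}{216} \approx -8.1157$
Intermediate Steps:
$D{\left(I \right)} = \frac{1}{2 I}$ ($D{\left(I \right)} = \frac{1}{I + I} = \frac{1}{2 I}$)
$\left(\frac{D{\left(h \right)}}{-20} + \frac{157}{-135}\right) 7 = \left(\frac{\frac{1}{2} \frac{1}{-7}}{-20} + \frac{157}{-135}\right) 7 = \left(\frac{1}{2} \left(- \frac{1}{7}\right) \left(- \frac{1}{20}\right) + 157 \left(- \frac{1}{135}\right)\right) 7 = \left(\left(- \frac{1}{14}\right) \left(- \frac{1}{20}\right) - \frac{157}{135}\right) 7 = \left(\frac{1}{280} - \frac{157}{135}\right) 7 = \left(- \frac{1753}{1512}\right) 7 = - \frac{1753}{216}$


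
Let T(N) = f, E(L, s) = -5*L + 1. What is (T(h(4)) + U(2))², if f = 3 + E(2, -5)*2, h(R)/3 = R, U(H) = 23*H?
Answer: 961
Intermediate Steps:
E(L, s) = 1 - 5*L
h(R) = 3*R
f = -15 (f = 3 + (1 - 5*2)*2 = 3 + (1 - 10)*2 = 3 - 9*2 = 3 - 18 = -15)
T(N) = -15
(T(h(4)) + U(2))² = (-15 + 23*2)² = (-15 + 46)² = 31² = 961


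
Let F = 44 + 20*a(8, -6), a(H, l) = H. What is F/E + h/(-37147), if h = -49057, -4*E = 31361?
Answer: 137105875/105906097 ≈ 1.2946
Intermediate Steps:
E = -31361/4 (E = -¼*31361 = -31361/4 ≈ -7840.3)
F = 204 (F = 44 + 20*8 = 44 + 160 = 204)
F/E + h/(-37147) = 204/(-31361/4) - 49057/(-37147) = 204*(-4/31361) - 49057*(-1/37147) = -816/31361 + 49057/37147 = 137105875/105906097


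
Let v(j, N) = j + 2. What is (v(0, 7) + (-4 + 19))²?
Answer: 289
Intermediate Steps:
v(j, N) = 2 + j
(v(0, 7) + (-4 + 19))² = ((2 + 0) + (-4 + 19))² = (2 + 15)² = 17² = 289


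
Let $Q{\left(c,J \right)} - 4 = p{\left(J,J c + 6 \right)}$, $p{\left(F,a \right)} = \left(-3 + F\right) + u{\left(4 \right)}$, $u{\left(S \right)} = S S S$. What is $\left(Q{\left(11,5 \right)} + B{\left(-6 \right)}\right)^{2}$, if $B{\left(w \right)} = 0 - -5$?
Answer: $5625$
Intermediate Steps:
$B{\left(w \right)} = 5$ ($B{\left(w \right)} = 0 + 5 = 5$)
$u{\left(S \right)} = S^{3}$ ($u{\left(S \right)} = S^{2} S = S^{3}$)
$p{\left(F,a \right)} = 61 + F$ ($p{\left(F,a \right)} = \left(-3 + F\right) + 4^{3} = \left(-3 + F\right) + 64 = 61 + F$)
$Q{\left(c,J \right)} = 65 + J$ ($Q{\left(c,J \right)} = 4 + \left(61 + J\right) = 65 + J$)
$\left(Q{\left(11,5 \right)} + B{\left(-6 \right)}\right)^{2} = \left(\left(65 + 5\right) + 5\right)^{2} = \left(70 + 5\right)^{2} = 75^{2} = 5625$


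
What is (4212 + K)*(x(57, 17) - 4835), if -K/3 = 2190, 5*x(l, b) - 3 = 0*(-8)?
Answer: 56997576/5 ≈ 1.1400e+7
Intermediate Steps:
x(l, b) = 3/5 (x(l, b) = 3/5 + (0*(-8))/5 = 3/5 + (1/5)*0 = 3/5 + 0 = 3/5)
K = -6570 (K = -3*2190 = -6570)
(4212 + K)*(x(57, 17) - 4835) = (4212 - 6570)*(3/5 - 4835) = -2358*(-24172/5) = 56997576/5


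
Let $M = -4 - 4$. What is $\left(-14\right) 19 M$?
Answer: $2128$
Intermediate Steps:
$M = -8$ ($M = -4 - 4 = -8$)
$\left(-14\right) 19 M = \left(-14\right) 19 \left(-8\right) = \left(-266\right) \left(-8\right) = 2128$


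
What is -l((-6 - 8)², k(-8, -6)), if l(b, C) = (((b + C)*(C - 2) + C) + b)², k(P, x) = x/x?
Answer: 0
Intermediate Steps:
k(P, x) = 1
l(b, C) = (C + b + (-2 + C)*(C + b))² (l(b, C) = (((C + b)*(-2 + C) + C) + b)² = (((-2 + C)*(C + b) + C) + b)² = ((C + (-2 + C)*(C + b)) + b)² = (C + b + (-2 + C)*(C + b))²)
-l((-6 - 8)², k(-8, -6)) = -(1² - 1*1 - (-6 - 8)² + 1*(-6 - 8)²)² = -(1 - 1 - 1*(-14)² + 1*(-14)²)² = -(1 - 1 - 1*196 + 1*196)² = -(1 - 1 - 196 + 196)² = -1*0² = -1*0 = 0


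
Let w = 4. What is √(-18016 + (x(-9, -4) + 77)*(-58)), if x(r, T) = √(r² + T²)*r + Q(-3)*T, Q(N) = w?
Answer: √(-21554 + 522*√97) ≈ 128.11*I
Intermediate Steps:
Q(N) = 4
x(r, T) = 4*T + r*√(T² + r²) (x(r, T) = √(r² + T²)*r + 4*T = √(T² + r²)*r + 4*T = r*√(T² + r²) + 4*T = 4*T + r*√(T² + r²))
√(-18016 + (x(-9, -4) + 77)*(-58)) = √(-18016 + ((4*(-4) - 9*√((-4)² + (-9)²)) + 77)*(-58)) = √(-18016 + ((-16 - 9*√(16 + 81)) + 77)*(-58)) = √(-18016 + ((-16 - 9*√97) + 77)*(-58)) = √(-18016 + (61 - 9*√97)*(-58)) = √(-18016 + (-3538 + 522*√97)) = √(-21554 + 522*√97)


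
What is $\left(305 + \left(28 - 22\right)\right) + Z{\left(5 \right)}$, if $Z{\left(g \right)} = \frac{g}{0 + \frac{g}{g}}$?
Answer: $316$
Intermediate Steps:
$Z{\left(g \right)} = g$ ($Z{\left(g \right)} = \frac{g}{0 + 1} = \frac{g}{1} = g 1 = g$)
$\left(305 + \left(28 - 22\right)\right) + Z{\left(5 \right)} = \left(305 + \left(28 - 22\right)\right) + 5 = \left(305 + 6\right) + 5 = 311 + 5 = 316$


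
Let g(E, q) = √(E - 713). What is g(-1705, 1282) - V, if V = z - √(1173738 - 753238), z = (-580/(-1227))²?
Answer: -336400/1505529 + 290*√5 + I*√2418 ≈ 648.24 + 49.173*I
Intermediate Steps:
z = 336400/1505529 (z = (-580*(-1/1227))² = (580/1227)² = 336400/1505529 ≈ 0.22344)
g(E, q) = √(-713 + E)
V = 336400/1505529 - 290*√5 (V = 336400/1505529 - √(1173738 - 753238) = 336400/1505529 - √420500 = 336400/1505529 - 290*√5 ≈ -648.24)
g(-1705, 1282) - V = √(-713 - 1705) - (336400/1505529 - 290*√5) = √(-2418) + (-336400/1505529 + 290*√5) = I*√2418 + (-336400/1505529 + 290*√5) = -336400/1505529 + 290*√5 + I*√2418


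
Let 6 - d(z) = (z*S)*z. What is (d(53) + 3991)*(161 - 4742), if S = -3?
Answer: -56914344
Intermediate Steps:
d(z) = 6 + 3*z² (d(z) = 6 - z*(-3)*z = 6 - (-3*z)*z = 6 - (-3)*z² = 6 + 3*z²)
(d(53) + 3991)*(161 - 4742) = ((6 + 3*53²) + 3991)*(161 - 4742) = ((6 + 3*2809) + 3991)*(-4581) = ((6 + 8427) + 3991)*(-4581) = (8433 + 3991)*(-4581) = 12424*(-4581) = -56914344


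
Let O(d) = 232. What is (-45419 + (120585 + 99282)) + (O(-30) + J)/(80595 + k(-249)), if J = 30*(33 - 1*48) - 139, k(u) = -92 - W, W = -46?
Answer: 2007373085/11507 ≈ 1.7445e+5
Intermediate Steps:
k(u) = -46 (k(u) = -92 - 1*(-46) = -92 + 46 = -46)
J = -589 (J = 30*(33 - 48) - 139 = 30*(-15) - 139 = -450 - 139 = -589)
(-45419 + (120585 + 99282)) + (O(-30) + J)/(80595 + k(-249)) = (-45419 + (120585 + 99282)) + (232 - 589)/(80595 - 46) = (-45419 + 219867) - 357/80549 = 174448 - 357*1/80549 = 174448 - 51/11507 = 2007373085/11507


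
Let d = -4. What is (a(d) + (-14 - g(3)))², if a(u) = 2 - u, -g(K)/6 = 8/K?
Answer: 64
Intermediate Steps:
g(K) = -48/K
(a(d) + (-14 - g(3)))² = ((2 - 1*(-4)) + (-14 - (-48)/3))² = ((2 + 4) + (-14 - (-48)/3))² = (6 + (-14 - 1*(-16)))² = (6 + (-14 + 16))² = (6 + 2)² = 8² = 64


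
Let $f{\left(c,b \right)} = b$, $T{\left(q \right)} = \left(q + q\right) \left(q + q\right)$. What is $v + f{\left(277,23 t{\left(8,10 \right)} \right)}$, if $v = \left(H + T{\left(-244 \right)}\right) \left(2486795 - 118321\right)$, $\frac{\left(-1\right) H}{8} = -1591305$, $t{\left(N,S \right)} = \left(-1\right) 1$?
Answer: $30715754020793$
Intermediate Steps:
$t{\left(N,S \right)} = -1$
$H = 12730440$ ($H = \left(-8\right) \left(-1591305\right) = 12730440$)
$T{\left(q \right)} = 4 q^{2}$ ($T{\left(q \right)} = 2 q 2 q = 4 q^{2}$)
$v = 30715754020816$ ($v = \left(12730440 + 4 \left(-244\right)^{2}\right) \left(2486795 - 118321\right) = \left(12730440 + 4 \cdot 59536\right) 2368474 = \left(12730440 + 238144\right) 2368474 = 12968584 \cdot 2368474 = 30715754020816$)
$v + f{\left(277,23 t{\left(8,10 \right)} \right)} = 30715754020816 + 23 \left(-1\right) = 30715754020816 - 23 = 30715754020793$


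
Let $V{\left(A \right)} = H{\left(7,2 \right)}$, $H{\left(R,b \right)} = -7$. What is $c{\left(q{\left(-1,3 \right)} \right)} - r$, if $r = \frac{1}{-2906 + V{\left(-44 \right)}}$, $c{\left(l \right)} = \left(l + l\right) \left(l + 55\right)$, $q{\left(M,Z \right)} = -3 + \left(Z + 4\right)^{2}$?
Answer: $\frac{27067597}{2913} \approx 9292.0$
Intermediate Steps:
$q{\left(M,Z \right)} = -3 + \left(4 + Z\right)^{2}$
$V{\left(A \right)} = -7$
$c{\left(l \right)} = 2 l \left(55 + l\right)$
$r = - \frac{1}{2913}$ ($r = \frac{1}{-2906 - 7} = \frac{1}{-2913} = - \frac{1}{2913} \approx -0.00034329$)
$c{\left(q{\left(-1,3 \right)} \right)} - r = 2 \left(-3 + \left(4 + 3\right)^{2}\right) \left(55 - \left(3 - \left(4 + 3\right)^{2}\right)\right) - - \frac{1}{2913} = 2 \left(-3 + 7^{2}\right) \left(55 - \left(3 - 7^{2}\right)\right) + \frac{1}{2913} = 2 \left(-3 + 49\right) \left(55 + \left(-3 + 49\right)\right) + \frac{1}{2913} = 2 \cdot 46 \left(55 + 46\right) + \frac{1}{2913} = 2 \cdot 46 \cdot 101 + \frac{1}{2913} = 9292 + \frac{1}{2913} = \frac{27067597}{2913}$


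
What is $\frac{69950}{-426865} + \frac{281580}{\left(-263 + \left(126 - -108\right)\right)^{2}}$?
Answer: $\frac{24027563750}{71798693} \approx 334.65$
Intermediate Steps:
$\frac{69950}{-426865} + \frac{281580}{\left(-263 + \left(126 - -108\right)\right)^{2}} = 69950 \left(- \frac{1}{426865}\right) + \frac{281580}{\left(-263 + \left(126 + 108\right)\right)^{2}} = - \frac{13990}{85373} + \frac{281580}{\left(-263 + 234\right)^{2}} = - \frac{13990}{85373} + \frac{281580}{\left(-29\right)^{2}} = - \frac{13990}{85373} + \frac{281580}{841} = \frac{24027563750}{71798693}$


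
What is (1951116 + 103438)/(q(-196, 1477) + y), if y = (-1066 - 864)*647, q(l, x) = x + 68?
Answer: -2054554/1247165 ≈ -1.6474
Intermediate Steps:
q(l, x) = 68 + x
y = -1248710 (y = -1930*647 = -1248710)
(1951116 + 103438)/(q(-196, 1477) + y) = (1951116 + 103438)/((68 + 1477) - 1248710) = 2054554/(1545 - 1248710) = 2054554/(-1247165) = 2054554*(-1/1247165) = -2054554/1247165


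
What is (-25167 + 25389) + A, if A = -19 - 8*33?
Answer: -61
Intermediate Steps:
A = -283 (A = -19 - 264 = -283)
(-25167 + 25389) + A = (-25167 + 25389) - 283 = 222 - 283 = -61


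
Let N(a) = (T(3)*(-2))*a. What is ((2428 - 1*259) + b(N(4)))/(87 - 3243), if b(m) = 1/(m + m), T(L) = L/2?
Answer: -52055/75744 ≈ -0.68725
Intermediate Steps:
T(L) = L/2 (T(L) = L*(½) = L/2)
N(a) = -3*a (N(a) = (((½)*3)*(-2))*a = ((3/2)*(-2))*a = -3*a)
b(m) = 1/(2*m)
((2428 - 1*259) + b(N(4)))/(87 - 3243) = ((2428 - 1*259) + 1/(2*((-3*4))))/(87 - 3243) = ((2428 - 259) + (½)/(-12))/(-3156) = (2169 + (½)*(-1/12))*(-1/3156) = (2169 - 1/24)*(-1/3156) = (52055/24)*(-1/3156) = -52055/75744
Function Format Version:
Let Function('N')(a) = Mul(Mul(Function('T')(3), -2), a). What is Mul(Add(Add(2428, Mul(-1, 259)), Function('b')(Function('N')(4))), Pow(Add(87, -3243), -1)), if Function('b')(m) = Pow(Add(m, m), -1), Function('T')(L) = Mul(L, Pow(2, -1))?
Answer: Rational(-52055, 75744) ≈ -0.68725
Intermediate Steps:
Function('T')(L) = Mul(Rational(1, 2), L) (Function('T')(L) = Mul(L, Rational(1, 2)) = Mul(Rational(1, 2), L))
Function('N')(a) = Mul(-3, a) (Function('N')(a) = Mul(Mul(Mul(Rational(1, 2), 3), -2), a) = Mul(Mul(Rational(3, 2), -2), a) = Mul(-3, a))
Function('b')(m) = Mul(Rational(1, 2), Pow(m, -1)) (Function('b')(m) = Pow(Mul(2, m), -1) = Mul(Rational(1, 2), Pow(m, -1)))
Mul(Add(Add(2428, Mul(-1, 259)), Function('b')(Function('N')(4))), Pow(Add(87, -3243), -1)) = Mul(Add(Add(2428, Mul(-1, 259)), Mul(Rational(1, 2), Pow(Mul(-3, 4), -1))), Pow(Add(87, -3243), -1)) = Mul(Add(Add(2428, -259), Mul(Rational(1, 2), Pow(-12, -1))), Pow(-3156, -1)) = Mul(Add(2169, Mul(Rational(1, 2), Rational(-1, 12))), Rational(-1, 3156)) = Mul(Add(2169, Rational(-1, 24)), Rational(-1, 3156)) = Mul(Rational(52055, 24), Rational(-1, 3156)) = Rational(-52055, 75744)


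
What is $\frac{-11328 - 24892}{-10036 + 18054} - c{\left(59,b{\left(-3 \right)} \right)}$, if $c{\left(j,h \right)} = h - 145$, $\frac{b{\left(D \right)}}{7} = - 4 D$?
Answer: $\frac{226439}{4009} \approx 56.483$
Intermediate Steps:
$b{\left(D \right)} = - 28 D$ ($b{\left(D \right)} = 7 \left(- 4 D\right) = - 28 D$)
$c{\left(j,h \right)} = -145 + h$
$\frac{-11328 - 24892}{-10036 + 18054} - c{\left(59,b{\left(-3 \right)} \right)} = \frac{-11328 - 24892}{-10036 + 18054} - \left(-145 - -84\right) = - \frac{36220}{8018} - \left(-145 + 84\right) = \left(-36220\right) \frac{1}{8018} - -61 = - \frac{18110}{4009} + 61 = \frac{226439}{4009}$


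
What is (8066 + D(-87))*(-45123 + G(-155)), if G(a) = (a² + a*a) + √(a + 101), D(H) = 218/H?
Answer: 2053360748/87 + 701524*I*√6/29 ≈ 2.3602e+7 + 59254.0*I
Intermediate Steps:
G(a) = √(101 + a) + 2*a² (G(a) = (a² + a²) + √(101 + a) = 2*a² + √(101 + a) = √(101 + a) + 2*a²)
(8066 + D(-87))*(-45123 + G(-155)) = (8066 + 218/(-87))*(-45123 + (√(101 - 155) + 2*(-155)²)) = (8066 + 218*(-1/87))*(-45123 + (√(-54) + 2*24025)) = (8066 - 218/87)*(-45123 + (3*I*√6 + 48050)) = 701524*(-45123 + (48050 + 3*I*√6))/87 = 701524*(2927 + 3*I*√6)/87 = 2053360748/87 + 701524*I*√6/29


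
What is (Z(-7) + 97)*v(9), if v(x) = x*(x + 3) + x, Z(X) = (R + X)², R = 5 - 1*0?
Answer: 11817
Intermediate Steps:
R = 5 (R = 5 + 0 = 5)
Z(X) = (5 + X)²
v(x) = x + x*(3 + x) (v(x) = x*(3 + x) + x = x + x*(3 + x))
(Z(-7) + 97)*v(9) = ((5 - 7)² + 97)*(9*(4 + 9)) = ((-2)² + 97)*(9*13) = (4 + 97)*117 = 101*117 = 11817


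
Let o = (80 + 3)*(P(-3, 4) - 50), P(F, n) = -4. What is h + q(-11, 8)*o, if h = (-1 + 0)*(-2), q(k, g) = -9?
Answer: 40340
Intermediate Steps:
h = 2 (h = -1*(-2) = 2)
o = -4482 (o = (80 + 3)*(-4 - 50) = 83*(-54) = -4482)
h + q(-11, 8)*o = 2 - 9*(-4482) = 2 + 40338 = 40340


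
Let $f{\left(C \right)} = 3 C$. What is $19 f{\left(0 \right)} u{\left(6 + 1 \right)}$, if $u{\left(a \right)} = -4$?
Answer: $0$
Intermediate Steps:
$19 f{\left(0 \right)} u{\left(6 + 1 \right)} = 19 \cdot 3 \cdot 0 \left(-4\right) = 19 \cdot 0 \left(-4\right) = 0 \left(-4\right) = 0$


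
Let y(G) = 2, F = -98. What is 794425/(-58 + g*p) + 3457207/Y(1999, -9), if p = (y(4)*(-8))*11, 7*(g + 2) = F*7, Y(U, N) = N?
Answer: -60639175369/157878 ≈ -3.8409e+5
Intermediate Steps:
g = -100 (g = -2 + (-98*7)/7 = -2 + (⅐)*(-686) = -2 - 98 = -100)
p = -176 (p = (2*(-8))*11 = -16*11 = -176)
794425/(-58 + g*p) + 3457207/Y(1999, -9) = 794425/(-58 - 100*(-176)) + 3457207/(-9) = 794425/(-58 + 17600) + 3457207*(-⅑) = 794425/17542 - 3457207/9 = -60639175369/157878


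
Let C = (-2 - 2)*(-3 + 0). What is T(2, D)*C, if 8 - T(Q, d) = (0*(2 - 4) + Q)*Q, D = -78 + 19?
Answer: 48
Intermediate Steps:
D = -59
T(Q, d) = 8 - Q**2 (T(Q, d) = 8 - (0*(2 - 4) + Q)*Q = 8 - (0*(-2) + Q)*Q = 8 - (0 + Q)*Q = 8 - Q*Q = 8 - Q**2)
C = 12 (C = -4*(-3) = 12)
T(2, D)*C = (8 - 1*2**2)*12 = (8 - 1*4)*12 = (8 - 4)*12 = 4*12 = 48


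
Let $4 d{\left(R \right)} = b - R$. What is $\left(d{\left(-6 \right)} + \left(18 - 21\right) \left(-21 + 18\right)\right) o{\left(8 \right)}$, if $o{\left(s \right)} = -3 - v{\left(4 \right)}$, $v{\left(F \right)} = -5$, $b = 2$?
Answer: $22$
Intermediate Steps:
$d{\left(R \right)} = \frac{1}{2} - \frac{R}{4}$ ($d{\left(R \right)} = \frac{2 - R}{4} = \frac{1}{2} - \frac{R}{4}$)
$o{\left(s \right)} = 2$ ($o{\left(s \right)} = -3 - -5 = -3 + 5 = 2$)
$\left(d{\left(-6 \right)} + \left(18 - 21\right) \left(-21 + 18\right)\right) o{\left(8 \right)} = \left(\left(\frac{1}{2} - - \frac{3}{2}\right) + \left(18 - 21\right) \left(-21 + 18\right)\right) 2 = \left(\left(\frac{1}{2} + \frac{3}{2}\right) - -9\right) 2 = \left(2 + 9\right) 2 = 11 \cdot 2 = 22$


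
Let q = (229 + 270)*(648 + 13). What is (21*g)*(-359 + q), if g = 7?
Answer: 48433560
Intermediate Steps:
q = 329839 (q = 499*661 = 329839)
(21*g)*(-359 + q) = (21*7)*(-359 + 329839) = 147*329480 = 48433560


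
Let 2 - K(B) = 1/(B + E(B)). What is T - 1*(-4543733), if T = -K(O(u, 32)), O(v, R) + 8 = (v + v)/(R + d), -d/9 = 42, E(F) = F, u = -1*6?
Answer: 12522522463/2756 ≈ 4.5437e+6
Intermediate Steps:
u = -6
d = -378 (d = -9*42 = -378)
O(v, R) = -8 + 2*v/(-378 + R) (O(v, R) = -8 + (v + v)/(R - 378) = -8 + (2*v)/(-378 + R) = -8 + 2*v/(-378 + R))
K(B) = 2 - 1/(2*B) (K(B) = 2 - 1/(B + B) = 2 - 1/(2*B))
T = -5685/2756 (T = -(2 - (-378 + 32)/(2*(1512 - 6 - 4*32))/2) = -(2 - (-173/(1512 - 6 - 128))/2) = -(2 - 1/(2*(2*(-1/346)*1378))) = -(2 - 1/(2*(-1378/173))) = -(2 - ½*(-173/1378)) = -(2 + 173/2756) = -1*5685/2756 = -5685/2756 ≈ -2.0628)
T - 1*(-4543733) = -5685/2756 - 1*(-4543733) = -5685/2756 + 4543733 = 12522522463/2756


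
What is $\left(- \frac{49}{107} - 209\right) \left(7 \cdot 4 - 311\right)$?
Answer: $\frac{6342596}{107} \approx 59277.0$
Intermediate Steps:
$\left(- \frac{49}{107} - 209\right) \left(7 \cdot 4 - 311\right) = \left(\left(-49\right) \frac{1}{107} - 209\right) \left(28 - 311\right) = \left(- \frac{49}{107} - 209\right) \left(-283\right) = \left(- \frac{22412}{107}\right) \left(-283\right) = \frac{6342596}{107}$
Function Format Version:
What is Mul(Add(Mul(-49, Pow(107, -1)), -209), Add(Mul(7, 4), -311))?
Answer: Rational(6342596, 107) ≈ 59277.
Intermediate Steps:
Mul(Add(Mul(-49, Pow(107, -1)), -209), Add(Mul(7, 4), -311)) = Mul(Add(Mul(-49, Rational(1, 107)), -209), Add(28, -311)) = Mul(Add(Rational(-49, 107), -209), -283) = Mul(Rational(-22412, 107), -283) = Rational(6342596, 107)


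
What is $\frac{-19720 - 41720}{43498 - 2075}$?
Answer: $- \frac{61440}{41423} \approx -1.4832$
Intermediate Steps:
$\frac{-19720 - 41720}{43498 - 2075} = - \frac{61440}{41423}$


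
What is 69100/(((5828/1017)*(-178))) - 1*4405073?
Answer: -1142455630933/259346 ≈ -4.4051e+6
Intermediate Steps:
69100/(((5828/1017)*(-178))) - 1*4405073 = 69100/(((5828*(1/1017))*(-178))) - 4405073 = 69100/(((5828/1017)*(-178))) - 4405073 = 69100/(-1037384/1017) - 4405073 = 69100*(-1017/1037384) - 4405073 = -17568675/259346 - 4405073 = -1142455630933/259346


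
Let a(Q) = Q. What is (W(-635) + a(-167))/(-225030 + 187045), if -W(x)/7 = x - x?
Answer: 167/37985 ≈ 0.0043965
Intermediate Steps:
W(x) = 0 (W(x) = -7*(x - x) = -7*0 = 0)
(W(-635) + a(-167))/(-225030 + 187045) = (0 - 167)/(-225030 + 187045) = -167/(-37985) = -167*(-1/37985) = 167/37985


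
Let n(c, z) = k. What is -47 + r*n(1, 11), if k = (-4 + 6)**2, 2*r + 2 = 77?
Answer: 103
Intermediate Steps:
r = 75/2 (r = -1 + (1/2)*77 = -1 + 77/2 = 75/2 ≈ 37.500)
k = 4 (k = 2**2 = 4)
n(c, z) = 4
-47 + r*n(1, 11) = -47 + (75/2)*4 = -47 + 150 = 103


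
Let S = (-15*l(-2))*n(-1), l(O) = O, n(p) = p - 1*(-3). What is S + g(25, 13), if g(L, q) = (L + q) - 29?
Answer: 69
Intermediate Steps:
n(p) = 3 + p (n(p) = p + 3 = 3 + p)
g(L, q) = -29 + L + q
S = 60 (S = (-15*(-2))*(3 - 1) = 30*2 = 60)
S + g(25, 13) = 60 + (-29 + 25 + 13) = 60 + 9 = 69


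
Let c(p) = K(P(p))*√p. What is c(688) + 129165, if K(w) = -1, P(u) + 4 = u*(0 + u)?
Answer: 129165 - 4*√43 ≈ 1.2914e+5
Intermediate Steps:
P(u) = -4 + u² (P(u) = -4 + u*(0 + u) = -4 + u*u = -4 + u²)
c(p) = -√p
c(688) + 129165 = -√688 + 129165 = -4*√43 + 129165 = 129165 - 4*√43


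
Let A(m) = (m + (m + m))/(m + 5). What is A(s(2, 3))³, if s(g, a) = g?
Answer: 216/343 ≈ 0.62974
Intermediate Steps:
A(m) = 3*m/(5 + m) (A(m) = (m + 2*m)/(5 + m) = (3*m)/(5 + m) = 3*m/(5 + m))
A(s(2, 3))³ = (3*2/(5 + 2))³ = (3*2/7)³ = (3*2*(⅐))³ = (6/7)³ = 216/343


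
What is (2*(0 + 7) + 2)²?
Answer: 256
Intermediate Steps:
(2*(0 + 7) + 2)² = (2*7 + 2)² = (14 + 2)² = 16² = 256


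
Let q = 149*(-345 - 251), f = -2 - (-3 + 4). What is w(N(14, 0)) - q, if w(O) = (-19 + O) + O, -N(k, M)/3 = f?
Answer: 88803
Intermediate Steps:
f = -3 (f = -2 - 1*1 = -2 - 1 = -3)
N(k, M) = 9 (N(k, M) = -3*(-3) = 9)
q = -88804 (q = 149*(-596) = -88804)
w(O) = -19 + 2*O
w(N(14, 0)) - q = (-19 + 2*9) - 1*(-88804) = (-19 + 18) + 88804 = -1 + 88804 = 88803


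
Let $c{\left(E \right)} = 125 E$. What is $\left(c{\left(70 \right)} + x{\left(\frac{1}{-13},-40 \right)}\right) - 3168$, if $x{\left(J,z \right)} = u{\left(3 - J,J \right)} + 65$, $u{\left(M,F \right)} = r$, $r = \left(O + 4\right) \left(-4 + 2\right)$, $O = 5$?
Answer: $5629$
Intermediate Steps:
$r = -18$ ($r = \left(5 + 4\right) \left(-4 + 2\right) = 9 \left(-2\right) = -18$)
$u{\left(M,F \right)} = -18$
$x{\left(J,z \right)} = 47$ ($x{\left(J,z \right)} = -18 + 65 = 47$)
$\left(c{\left(70 \right)} + x{\left(\frac{1}{-13},-40 \right)}\right) - 3168 = \left(125 \cdot 70 + 47\right) - 3168 = \left(8750 + 47\right) - 3168 = 8797 - 3168 = 5629$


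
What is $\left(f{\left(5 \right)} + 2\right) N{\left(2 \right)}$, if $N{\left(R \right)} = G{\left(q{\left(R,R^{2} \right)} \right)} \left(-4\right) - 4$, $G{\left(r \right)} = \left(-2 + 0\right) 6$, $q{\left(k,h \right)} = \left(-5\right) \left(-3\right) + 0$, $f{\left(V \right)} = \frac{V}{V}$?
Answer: $132$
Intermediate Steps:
$f{\left(V \right)} = 1$
$q{\left(k,h \right)} = 15$ ($q{\left(k,h \right)} = 15 + 0 = 15$)
$G{\left(r \right)} = -12$ ($G{\left(r \right)} = \left(-2\right) 6 = -12$)
$N{\left(R \right)} = 44$ ($N{\left(R \right)} = \left(-12\right) \left(-4\right) - 4 = 48 - 4 = 44$)
$\left(f{\left(5 \right)} + 2\right) N{\left(2 \right)} = \left(1 + 2\right) 44 = 3 \cdot 44 = 132$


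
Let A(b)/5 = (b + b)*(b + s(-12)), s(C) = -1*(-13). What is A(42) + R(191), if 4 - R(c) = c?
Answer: 22913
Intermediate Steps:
R(c) = 4 - c
s(C) = 13
A(b) = 10*b*(13 + b) (A(b) = 5*((b + b)*(b + 13)) = 5*((2*b)*(13 + b)) = 5*(2*b*(13 + b)) = 10*b*(13 + b))
A(42) + R(191) = 10*42*(13 + 42) + (4 - 1*191) = 10*42*55 + (4 - 191) = 23100 - 187 = 22913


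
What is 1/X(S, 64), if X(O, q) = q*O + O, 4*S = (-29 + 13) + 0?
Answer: -1/260 ≈ -0.0038462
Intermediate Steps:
S = -4 (S = ((-29 + 13) + 0)/4 = (-16 + 0)/4 = (1/4)*(-16) = -4)
X(O, q) = O + O*q (X(O, q) = O*q + O = O + O*q)
1/X(S, 64) = 1/(-4*(1 + 64)) = 1/(-4*65) = 1/(-260) = -1/260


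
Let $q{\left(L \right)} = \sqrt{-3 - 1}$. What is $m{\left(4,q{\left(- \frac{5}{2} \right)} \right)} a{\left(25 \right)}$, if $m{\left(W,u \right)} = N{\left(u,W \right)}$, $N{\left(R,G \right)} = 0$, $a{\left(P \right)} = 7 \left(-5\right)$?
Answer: $0$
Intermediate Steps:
$a{\left(P \right)} = -35$
$q{\left(L \right)} = 2 i$ ($q{\left(L \right)} = \sqrt{-4} = 2 i$)
$m{\left(W,u \right)} = 0$
$m{\left(4,q{\left(- \frac{5}{2} \right)} \right)} a{\left(25 \right)} = 0 \left(-35\right) = 0$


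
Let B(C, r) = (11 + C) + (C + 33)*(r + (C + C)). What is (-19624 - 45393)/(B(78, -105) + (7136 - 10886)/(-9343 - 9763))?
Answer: -621107401/54931625 ≈ -11.307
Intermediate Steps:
B(C, r) = 11 + C + (33 + C)*(r + 2*C) (B(C, r) = (11 + C) + (33 + C)*(r + 2*C) = 11 + C + (33 + C)*(r + 2*C))
(-19624 - 45393)/(B(78, -105) + (7136 - 10886)/(-9343 - 9763)) = (-19624 - 45393)/((11 + 2*78**2 + 33*(-105) + 67*78 + 78*(-105)) + (7136 - 10886)/(-9343 - 9763)) = -65017/((11 + 2*6084 - 3465 + 5226 - 8190) - 3750/(-19106)) = -65017/((11 + 12168 - 3465 + 5226 - 8190) - 3750*(-1/19106)) = -65017/(5750 + 1875/9553) = -65017/54931625/9553 = -65017*9553/54931625 = -621107401/54931625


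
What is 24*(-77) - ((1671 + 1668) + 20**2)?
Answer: -5587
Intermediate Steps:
24*(-77) - ((1671 + 1668) + 20**2) = -1848 - (3339 + 400) = -1848 - 1*3739 = -1848 - 3739 = -5587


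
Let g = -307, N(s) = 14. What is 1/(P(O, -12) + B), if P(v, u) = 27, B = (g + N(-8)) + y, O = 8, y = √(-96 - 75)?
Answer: -14/3733 - 3*I*√19/70927 ≈ -0.0037503 - 0.00018437*I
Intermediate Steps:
y = 3*I*√19 (y = √(-171) = 3*I*√19 ≈ 13.077*I)
B = -293 + 3*I*√19 (B = (-307 + 14) + 3*I*√19 = -293 + 3*I*√19 ≈ -293.0 + 13.077*I)
1/(P(O, -12) + B) = 1/(27 + (-293 + 3*I*√19)) = 1/(-266 + 3*I*√19)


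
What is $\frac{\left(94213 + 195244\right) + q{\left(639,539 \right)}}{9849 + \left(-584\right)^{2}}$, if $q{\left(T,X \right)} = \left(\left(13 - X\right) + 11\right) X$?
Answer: $\frac{11872}{350905} \approx 0.033832$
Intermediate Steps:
$q{\left(T,X \right)} = X \left(24 - X\right)$ ($q{\left(T,X \right)} = \left(24 - X\right) X = X \left(24 - X\right)$)
$\frac{\left(94213 + 195244\right) + q{\left(639,539 \right)}}{9849 + \left(-584\right)^{2}} = \frac{\left(94213 + 195244\right) + 539 \left(24 - 539\right)}{9849 + \left(-584\right)^{2}} = \frac{289457 + 539 \left(24 - 539\right)}{9849 + 341056} = \frac{289457 + 539 \left(-515\right)}{350905} = \left(289457 - 277585\right) \frac{1}{350905} = 11872 \cdot \frac{1}{350905} = \frac{11872}{350905}$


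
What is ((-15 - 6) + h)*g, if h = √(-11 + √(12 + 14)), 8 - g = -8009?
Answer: -168357 + 8017*I*√(11 - √26) ≈ -1.6836e+5 + 19475.0*I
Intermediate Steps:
g = 8017 (g = 8 - 1*(-8009) = 8 + 8009 = 8017)
h = √(-11 + √26) ≈ 2.4292*I
((-15 - 6) + h)*g = ((-15 - 6) + √(-11 + √26))*8017 = (-21 + √(-11 + √26))*8017 = -168357 + 8017*√(-11 + √26)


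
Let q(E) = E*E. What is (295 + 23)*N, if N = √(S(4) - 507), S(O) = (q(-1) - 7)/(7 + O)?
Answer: 318*I*√61413/11 ≈ 7164.1*I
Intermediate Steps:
q(E) = E²
S(O) = -6/(7 + O) (S(O) = ((-1)² - 7)/(7 + O) = (1 - 7)/(7 + O) = -6/(7 + O))
N = I*√61413/11 (N = √(-6/(7 + 4) - 507) = √(-6/11 - 507) = √(-5583/11) = I*√61413/11 ≈ 22.529*I)
(295 + 23)*N = (295 + 23)*(I*√61413/11) = 318*(I*√61413/11) = 318*I*√61413/11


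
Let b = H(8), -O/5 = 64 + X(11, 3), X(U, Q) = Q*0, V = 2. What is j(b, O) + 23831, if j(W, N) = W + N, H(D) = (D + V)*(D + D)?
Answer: 23671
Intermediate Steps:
X(U, Q) = 0
H(D) = 2*D*(2 + D) (H(D) = (D + 2)*(D + D) = (2 + D)*(2*D) = 2*D*(2 + D))
O = -320 (O = -5*(64 + 0) = -5*64 = -320)
b = 160 (b = 2*8*(2 + 8) = 2*8*10 = 160)
j(W, N) = N + W
j(b, O) + 23831 = (-320 + 160) + 23831 = -160 + 23831 = 23671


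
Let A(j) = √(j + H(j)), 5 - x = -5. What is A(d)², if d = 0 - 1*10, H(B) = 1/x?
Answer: -99/10 ≈ -9.9000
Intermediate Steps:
x = 10 (x = 5 - 1*(-5) = 5 + 5 = 10)
H(B) = ⅒ (H(B) = 1/10 = 1*(⅒) = ⅒)
d = -10 (d = 0 - 10 = -10)
A(j) = √(⅒ + j) (A(j) = √(j + ⅒) = √(⅒ + j))
A(d)² = (√(10 + 100*(-10))/10)² = (√(10 - 1000)/10)² = (√(-990)/10)² = ((3*I*√110)/10)² = (3*I*√110/10)² = -99/10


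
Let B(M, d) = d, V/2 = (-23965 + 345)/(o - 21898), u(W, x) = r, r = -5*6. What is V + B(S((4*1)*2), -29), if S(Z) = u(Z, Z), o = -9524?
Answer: -431999/15711 ≈ -27.497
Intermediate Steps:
r = -30
u(W, x) = -30
V = 23620/15711 (V = 2*((-23965 + 345)/(-9524 - 21898)) = 2*(-23620/(-31422)) = 2*(-23620*(-1/31422)) = 2*(11810/15711) = 23620/15711 ≈ 1.5034)
S(Z) = -30
V + B(S((4*1)*2), -29) = 23620/15711 - 29 = -431999/15711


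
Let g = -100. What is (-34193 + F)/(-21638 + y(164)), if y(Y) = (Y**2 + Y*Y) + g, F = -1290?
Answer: -35483/32054 ≈ -1.1070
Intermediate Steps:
y(Y) = -100 + 2*Y**2 (y(Y) = (Y**2 + Y*Y) - 100 = (Y**2 + Y**2) - 100 = 2*Y**2 - 100 = -100 + 2*Y**2)
(-34193 + F)/(-21638 + y(164)) = (-34193 - 1290)/(-21638 + (-100 + 2*164**2)) = -35483/(-21638 + (-100 + 2*26896)) = -35483/(-21638 + (-100 + 53792)) = -35483/(-21638 + 53692) = -35483/32054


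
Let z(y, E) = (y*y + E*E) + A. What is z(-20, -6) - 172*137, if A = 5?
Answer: -23123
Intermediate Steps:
z(y, E) = 5 + E² + y² (z(y, E) = (y*y + E*E) + 5 = (y² + E²) + 5 = (E² + y²) + 5 = 5 + E² + y²)
z(-20, -6) - 172*137 = (5 + (-6)² + (-20)²) - 172*137 = (5 + 36 + 400) - 23564 = 441 - 23564 = -23123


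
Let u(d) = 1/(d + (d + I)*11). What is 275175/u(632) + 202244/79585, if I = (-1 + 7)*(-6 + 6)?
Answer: 166088101414244/79585 ≈ 2.0869e+9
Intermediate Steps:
I = 0 (I = 6*0 = 0)
u(d) = 1/(12*d) (u(d) = 1/(d + (d + 0)*11) = 1/(d + d*11) = 1/(d + 11*d) = 1/(12*d))
275175/u(632) + 202244/79585 = 275175/(((1/12)/632)) + 202244/79585 = 275175/(((1/12)*(1/632))) + 202244*(1/79585) = 275175/(1/7584) + 202244/79585 = 275175*7584 + 202244/79585 = 2086927200 + 202244/79585 = 166088101414244/79585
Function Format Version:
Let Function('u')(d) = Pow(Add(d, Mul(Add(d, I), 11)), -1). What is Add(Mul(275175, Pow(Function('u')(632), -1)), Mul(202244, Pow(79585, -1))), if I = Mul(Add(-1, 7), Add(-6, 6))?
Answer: Rational(166088101414244, 79585) ≈ 2.0869e+9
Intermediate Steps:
I = 0 (I = Mul(6, 0) = 0)
Function('u')(d) = Mul(Rational(1, 12), Pow(d, -1)) (Function('u')(d) = Pow(Add(d, Mul(Add(d, 0), 11)), -1) = Pow(Add(d, Mul(d, 11)), -1) = Pow(Add(d, Mul(11, d)), -1) = Pow(Mul(12, d), -1) = Mul(Rational(1, 12), Pow(d, -1)))
Add(Mul(275175, Pow(Function('u')(632), -1)), Mul(202244, Pow(79585, -1))) = Add(Mul(275175, Pow(Mul(Rational(1, 12), Pow(632, -1)), -1)), Mul(202244, Pow(79585, -1))) = Add(Mul(275175, Pow(Mul(Rational(1, 12), Rational(1, 632)), -1)), Mul(202244, Rational(1, 79585))) = Add(Mul(275175, Pow(Rational(1, 7584), -1)), Rational(202244, 79585)) = Add(Mul(275175, 7584), Rational(202244, 79585)) = Add(2086927200, Rational(202244, 79585)) = Rational(166088101414244, 79585)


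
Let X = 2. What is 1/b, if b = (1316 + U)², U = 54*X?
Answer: 1/2027776 ≈ 4.9315e-7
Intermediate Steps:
U = 108 (U = 54*2 = 108)
b = 2027776 (b = (1316 + 108)² = 1424² = 2027776)
1/b = 1/2027776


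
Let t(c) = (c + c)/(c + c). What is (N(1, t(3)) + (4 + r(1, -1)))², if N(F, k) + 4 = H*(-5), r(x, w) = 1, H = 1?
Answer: 16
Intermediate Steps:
t(c) = 1 (t(c) = (2*c)/((2*c)) = (2*c)*(1/(2*c)) = 1)
N(F, k) = -9 (N(F, k) = -4 + 1*(-5) = -4 - 5 = -9)
(N(1, t(3)) + (4 + r(1, -1)))² = (-9 + (4 + 1))² = (-9 + 5)² = (-4)² = 16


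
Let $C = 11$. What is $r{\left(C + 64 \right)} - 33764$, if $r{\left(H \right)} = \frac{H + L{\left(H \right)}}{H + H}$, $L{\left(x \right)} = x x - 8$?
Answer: $- \frac{2529454}{75} \approx -33726.0$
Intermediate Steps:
$L{\left(x \right)} = -8 + x^{2}$ ($L{\left(x \right)} = x^{2} - 8 = -8 + x^{2}$)
$r{\left(H \right)} = \frac{-8 + H + H^{2}}{2 H}$ ($r{\left(H \right)} = \frac{H + \left(-8 + H^{2}\right)}{H + H} = \frac{-8 + H + H^{2}}{2 H}$)
$r{\left(C + 64 \right)} - 33764 = \frac{-8 + \left(11 + 64\right) + \left(11 + 64\right)^{2}}{2 \left(11 + 64\right)} - 33764 = \frac{-8 + 75 + 75^{2}}{2 \cdot 75} - 33764 = \frac{1}{2} \cdot \frac{1}{75} \left(-8 + 75 + 5625\right) - 33764 = \frac{1}{2} \cdot \frac{1}{75} \cdot 5692 - 33764 = \frac{2846}{75} - 33764 = - \frac{2529454}{75}$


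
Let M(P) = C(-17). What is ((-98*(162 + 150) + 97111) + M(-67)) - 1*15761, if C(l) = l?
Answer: 50757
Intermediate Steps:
M(P) = -17
((-98*(162 + 150) + 97111) + M(-67)) - 1*15761 = ((-98*(162 + 150) + 97111) - 17) - 1*15761 = ((-98*312 + 97111) - 17) - 15761 = ((-30576 + 97111) - 17) - 15761 = (66535 - 17) - 15761 = 66518 - 15761 = 50757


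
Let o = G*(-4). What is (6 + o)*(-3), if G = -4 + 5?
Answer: -6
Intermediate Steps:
G = 1
o = -4 (o = 1*(-4) = -4)
(6 + o)*(-3) = (6 - 4)*(-3) = 2*(-3) = -6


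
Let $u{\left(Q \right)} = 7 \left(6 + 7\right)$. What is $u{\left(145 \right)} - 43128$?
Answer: $-43037$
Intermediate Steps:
$u{\left(Q \right)} = 91$ ($u{\left(Q \right)} = 7 \cdot 13 = 91$)
$u{\left(145 \right)} - 43128 = 91 - 43128 = -43037$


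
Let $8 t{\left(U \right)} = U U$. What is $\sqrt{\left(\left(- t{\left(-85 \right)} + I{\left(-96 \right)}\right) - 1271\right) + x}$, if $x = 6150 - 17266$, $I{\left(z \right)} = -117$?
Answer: $\frac{i \sqrt{214514}}{4} \approx 115.79 i$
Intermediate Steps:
$t{\left(U \right)} = \frac{U^{2}}{8}$ ($t{\left(U \right)} = \frac{U U}{8} = \frac{U^{2}}{8}$)
$x = -11116$ ($x = 6150 - 17266 = -11116$)
$\sqrt{\left(\left(- t{\left(-85 \right)} + I{\left(-96 \right)}\right) - 1271\right) + x} = \sqrt{\left(\left(- \frac{\left(-85\right)^{2}}{8} - 117\right) - 1271\right) - 11116} = \sqrt{\left(\left(- \frac{7225}{8} - 117\right) - 1271\right) - 11116} = \sqrt{\left(- \frac{8161}{8} - 1271\right) - 11116} = \sqrt{- \frac{18329}{8} - 11116} = \sqrt{- \frac{107257}{8}} = \frac{i \sqrt{214514}}{4}$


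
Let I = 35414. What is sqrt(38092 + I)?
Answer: sqrt(73506) ≈ 271.12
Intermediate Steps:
sqrt(38092 + I) = sqrt(38092 + 35414) = sqrt(73506)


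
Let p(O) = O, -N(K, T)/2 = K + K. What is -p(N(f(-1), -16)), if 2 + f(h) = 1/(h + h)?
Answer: -10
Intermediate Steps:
f(h) = -2 + 1/(2*h) (f(h) = -2 + 1/(h + h) = -2 + 1/(2*h))
N(K, T) = -4*K (N(K, T) = -2*(K + K) = -4*K)
-p(N(f(-1), -16)) = -(-4)*(-2 + (1/2)/(-1)) = -(-4)*(-2 + (1/2)*(-1)) = -(-4)*(-2 - 1/2) = -(-4)*(-5)/2 = -1*10 = -10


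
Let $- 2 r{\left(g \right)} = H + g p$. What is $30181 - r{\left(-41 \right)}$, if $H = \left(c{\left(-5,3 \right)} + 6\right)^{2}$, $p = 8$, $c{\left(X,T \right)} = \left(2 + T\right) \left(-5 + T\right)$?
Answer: $30025$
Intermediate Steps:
$c{\left(X,T \right)} = \left(-5 + T\right) \left(2 + T\right)$
$H = 16$ ($H = \left(\left(-10 + 3^{2} - 9\right) + 6\right)^{2} = \left(\left(-10 + 9 - 9\right) + 6\right)^{2} = \left(-10 + 6\right)^{2} = \left(-4\right)^{2} = 16$)
$r{\left(g \right)} = -8 - 4 g$ ($r{\left(g \right)} = - \frac{16 + g 8}{2} = - \frac{16 + 8 g}{2} = -8 - 4 g$)
$30181 - r{\left(-41 \right)} = 30181 - \left(-8 - -164\right) = 30181 - \left(-8 + 164\right) = 30181 - 156 = 30025$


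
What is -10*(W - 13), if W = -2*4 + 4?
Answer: 170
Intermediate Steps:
W = -4 (W = -8 + 4 = -4)
-10*(W - 13) = -10*(-4 - 13) = -10*(-17) = 170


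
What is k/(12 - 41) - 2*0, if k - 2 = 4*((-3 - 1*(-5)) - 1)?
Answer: -6/29 ≈ -0.20690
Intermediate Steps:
k = 6 (k = 2 + 4*((-3 - 1*(-5)) - 1) = 2 + 4*((-3 + 5) - 1) = 2 + 4*(2 - 1) = 2 + 4*1 = 2 + 4 = 6)
k/(12 - 41) - 2*0 = 6/(12 - 41) - 2*0 = 6/(-29) + 0 = -1/29*6 + 0 = -6/29 + 0 = -6/29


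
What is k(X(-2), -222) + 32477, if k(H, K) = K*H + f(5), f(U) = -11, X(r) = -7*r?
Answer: 29358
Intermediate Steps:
k(H, K) = -11 + H*K (k(H, K) = K*H - 11 = H*K - 11 = -11 + H*K)
k(X(-2), -222) + 32477 = (-11 - 7*(-2)*(-222)) + 32477 = (-11 + 14*(-222)) + 32477 = (-11 - 3108) + 32477 = -3119 + 32477 = 29358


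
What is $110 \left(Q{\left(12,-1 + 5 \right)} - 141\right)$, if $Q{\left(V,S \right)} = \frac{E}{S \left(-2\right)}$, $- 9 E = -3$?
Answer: $- \frac{186175}{12} \approx -15515.0$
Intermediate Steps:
$E = \frac{1}{3}$ ($E = \left(- \frac{1}{9}\right) \left(-3\right) = \frac{1}{3} \approx 0.33333$)
$Q{\left(V,S \right)} = - \frac{1}{6 S}$ ($Q{\left(V,S \right)} = \frac{1}{3 S \left(-2\right)} = \frac{1}{3 \left(- 2 S\right)} = \frac{\left(- \frac{1}{2}\right) \frac{1}{S}}{3} = - \frac{1}{6 S}$)
$110 \left(Q{\left(12,-1 + 5 \right)} - 141\right) = 110 \left(- \frac{1}{6 \left(-1 + 5\right)} - 141\right) = 110 \left(- \frac{1}{6 \cdot 4} - 141\right) = 110 \left(\left(- \frac{1}{6}\right) \frac{1}{4} - 141\right) = 110 \left(- \frac{1}{24} - 141\right) = 110 \left(- \frac{3385}{24}\right) = - \frac{186175}{12}$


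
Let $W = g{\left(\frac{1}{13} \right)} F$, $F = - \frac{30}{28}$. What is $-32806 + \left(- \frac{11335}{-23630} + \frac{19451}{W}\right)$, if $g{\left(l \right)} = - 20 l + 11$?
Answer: $- \frac{302777177737}{8719470} \approx -34724.0$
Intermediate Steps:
$F = - \frac{15}{14}$ ($F = \left(-30\right) \frac{1}{28} = - \frac{15}{14} \approx -1.0714$)
$g{\left(l \right)} = 11 - 20 l$
$W = - \frac{1845}{182}$ ($W = \left(11 - \frac{20}{13}\right) \left(- \frac{15}{14}\right) = \frac{123}{13} \left(- \frac{15}{14}\right) = - \frac{1845}{182} \approx -10.137$)
$-32806 + \left(- \frac{11335}{-23630} + \frac{19451}{W}\right) = -32806 + \left(- \frac{11335}{-23630} + \frac{19451}{- \frac{1845}{182}}\right) = -32806 + \left(\left(-11335\right) \left(- \frac{1}{23630}\right) + 19451 \left(- \frac{182}{1845}\right)\right) = -32806 + \left(\frac{2267}{4726} - \frac{3540082}{1845}\right) = -32806 - \frac{16726244917}{8719470} = - \frac{302777177737}{8719470}$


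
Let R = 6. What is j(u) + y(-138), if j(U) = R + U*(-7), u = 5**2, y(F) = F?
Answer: -307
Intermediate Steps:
u = 25
j(U) = 6 - 7*U (j(U) = 6 + U*(-7) = 6 - 7*U)
j(u) + y(-138) = (6 - 7*25) - 138 = (6 - 175) - 138 = -169 - 138 = -307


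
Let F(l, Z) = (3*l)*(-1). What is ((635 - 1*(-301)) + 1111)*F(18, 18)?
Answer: -110538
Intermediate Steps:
F(l, Z) = -3*l
((635 - 1*(-301)) + 1111)*F(18, 18) = ((635 - 1*(-301)) + 1111)*(-3*18) = ((635 + 301) + 1111)*(-54) = (936 + 1111)*(-54) = 2047*(-54) = -110538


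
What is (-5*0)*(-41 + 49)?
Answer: 0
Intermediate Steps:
(-5*0)*(-41 + 49) = 0*8 = 0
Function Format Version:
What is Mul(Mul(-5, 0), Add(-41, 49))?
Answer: 0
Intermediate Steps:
Mul(Mul(-5, 0), Add(-41, 49)) = Mul(0, 8) = 0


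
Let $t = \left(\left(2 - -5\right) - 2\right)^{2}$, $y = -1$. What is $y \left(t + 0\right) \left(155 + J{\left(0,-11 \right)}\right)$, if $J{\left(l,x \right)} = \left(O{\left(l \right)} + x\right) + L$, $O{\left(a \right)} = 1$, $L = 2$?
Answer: $-3675$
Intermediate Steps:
$J{\left(l,x \right)} = 3 + x$ ($J{\left(l,x \right)} = \left(1 + x\right) + 2 = 3 + x$)
$t = 25$ ($t = \left(\left(2 + 5\right) - 2\right)^{2} = \left(7 - 2\right)^{2} = 5^{2} = 25$)
$y \left(t + 0\right) \left(155 + J{\left(0,-11 \right)}\right) = - (25 + 0) \left(155 + \left(3 - 11\right)\right) = \left(-1\right) 25 \left(155 - 8\right) = \left(-25\right) 147 = -3675$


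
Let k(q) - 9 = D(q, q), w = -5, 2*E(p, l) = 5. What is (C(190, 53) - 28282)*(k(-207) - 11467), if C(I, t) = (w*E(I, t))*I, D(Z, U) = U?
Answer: 357613905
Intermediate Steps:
E(p, l) = 5/2 (E(p, l) = (1/2)*5 = 5/2)
k(q) = 9 + q
C(I, t) = -25*I/2 (C(I, t) = (-5*5/2)*I = -25*I/2)
(C(190, 53) - 28282)*(k(-207) - 11467) = (-25/2*190 - 28282)*((9 - 207) - 11467) = (-2375 - 28282)*(-198 - 11467) = -30657*(-11665) = 357613905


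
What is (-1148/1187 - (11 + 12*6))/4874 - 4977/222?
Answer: -2401354287/107030603 ≈ -22.436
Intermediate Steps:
(-1148/1187 - (11 + 12*6))/4874 - 4977/222 = (-1148*1/1187 - (11 + 72))*(1/4874) - 4977*1/222 = (-1148/1187 - 1*83)*(1/4874) - 1659/74 = (-1148/1187 - 83)*(1/4874) - 1659/74 = -99669/1187*1/4874 - 1659/74 = -99669/5785438 - 1659/74 = -2401354287/107030603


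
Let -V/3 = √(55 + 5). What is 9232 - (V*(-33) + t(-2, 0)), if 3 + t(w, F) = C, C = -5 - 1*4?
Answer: 9244 - 198*√15 ≈ 8477.2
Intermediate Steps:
C = -9 (C = -5 - 4 = -9)
V = -6*√15 (V = -3*√(55 + 5) = -6*√15 ≈ -23.238)
t(w, F) = -12 (t(w, F) = -3 - 9 = -12)
9232 - (V*(-33) + t(-2, 0)) = 9232 - (-6*√15*(-33) - 12) = 9232 - (198*√15 - 12) = 9232 - (-12 + 198*√15) = 9232 + (12 - 198*√15) = 9244 - 198*√15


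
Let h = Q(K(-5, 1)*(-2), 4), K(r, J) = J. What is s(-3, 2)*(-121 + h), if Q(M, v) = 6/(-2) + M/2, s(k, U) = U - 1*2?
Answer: 0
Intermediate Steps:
s(k, U) = -2 + U (s(k, U) = U - 2 = -2 + U)
Q(M, v) = -3 + M/2 (Q(M, v) = 6*(-½) + M*(½) = -3 + M/2)
h = -4 (h = -3 + (1*(-2))/2 = -3 + (½)*(-2) = -3 - 1 = -4)
s(-3, 2)*(-121 + h) = (-2 + 2)*(-121 - 4) = 0*(-125) = 0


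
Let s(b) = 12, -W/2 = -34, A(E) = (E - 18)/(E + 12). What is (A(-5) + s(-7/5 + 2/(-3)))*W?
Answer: 4148/7 ≈ 592.57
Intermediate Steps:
A(E) = (-18 + E)/(12 + E)
W = 68 (W = -2*(-34) = 68)
(A(-5) + s(-7/5 + 2/(-3)))*W = ((-18 - 5)/(12 - 5) + 12)*68 = (-23/7 + 12)*68 = (61/7)*68 = 4148/7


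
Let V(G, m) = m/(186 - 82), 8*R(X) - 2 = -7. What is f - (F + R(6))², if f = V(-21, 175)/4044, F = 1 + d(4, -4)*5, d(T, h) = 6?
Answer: -776080657/841152 ≈ -922.64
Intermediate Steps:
R(X) = -5/8 (R(X) = ¼ + (⅛)*(-7) = ¼ - 7/8 = -5/8)
V(G, m) = m/104
F = 31 (F = 1 + 6*5 = 1 + 30 = 31)
f = 175/420576 (f = ((1/104)*175)/4044 = (175/104)*(1/4044) = 175/420576 ≈ 0.00041610)
f - (F + R(6))² = 175/420576 - (31 - 5/8)² = 175/420576 - (243/8)² = 175/420576 - 1*59049/64 = 175/420576 - 59049/64 = -776080657/841152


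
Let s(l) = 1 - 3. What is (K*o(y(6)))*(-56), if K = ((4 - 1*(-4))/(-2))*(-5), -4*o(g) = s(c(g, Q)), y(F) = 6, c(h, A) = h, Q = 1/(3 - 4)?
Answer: -560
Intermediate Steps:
Q = -1 (Q = 1/(-1) = -1)
s(l) = -2
o(g) = ½ (o(g) = -¼*(-2) = ½)
K = 20 (K = ((4 + 4)*(-½))*(-5) = (8*(-½))*(-5) = -4*(-5) = 20)
(K*o(y(6)))*(-56) = (20*(½))*(-56) = 10*(-56) = -560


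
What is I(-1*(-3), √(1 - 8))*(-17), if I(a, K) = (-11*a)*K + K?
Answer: 544*I*√7 ≈ 1439.3*I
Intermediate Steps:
I(a, K) = K - 11*K*a (I(a, K) = -11*K*a + K = K - 11*K*a)
I(-1*(-3), √(1 - 8))*(-17) = (√(1 - 8)*(1 - (-11)*(-3)))*(-17) = (√(-7)*(1 - 11*3))*(-17) = ((I*√7)*(1 - 33))*(-17) = ((I*√7)*(-32))*(-17) = -32*I*√7*(-17) = 544*I*√7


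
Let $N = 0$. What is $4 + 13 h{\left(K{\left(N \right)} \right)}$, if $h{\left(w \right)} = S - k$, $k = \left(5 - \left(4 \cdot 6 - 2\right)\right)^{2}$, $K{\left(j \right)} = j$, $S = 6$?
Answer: $-3675$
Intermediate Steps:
$k = 289$ ($k = \left(5 - \left(24 - 2\right)\right)^{2} = \left(5 - 22\right)^{2} = \left(-17\right)^{2} = 289$)
$h{\left(w \right)} = -283$ ($h{\left(w \right)} = 6 - 289 = -283$)
$4 + 13 h{\left(K{\left(N \right)} \right)} = 4 + 13 \left(-283\right) = 4 - 3679 = -3675$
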